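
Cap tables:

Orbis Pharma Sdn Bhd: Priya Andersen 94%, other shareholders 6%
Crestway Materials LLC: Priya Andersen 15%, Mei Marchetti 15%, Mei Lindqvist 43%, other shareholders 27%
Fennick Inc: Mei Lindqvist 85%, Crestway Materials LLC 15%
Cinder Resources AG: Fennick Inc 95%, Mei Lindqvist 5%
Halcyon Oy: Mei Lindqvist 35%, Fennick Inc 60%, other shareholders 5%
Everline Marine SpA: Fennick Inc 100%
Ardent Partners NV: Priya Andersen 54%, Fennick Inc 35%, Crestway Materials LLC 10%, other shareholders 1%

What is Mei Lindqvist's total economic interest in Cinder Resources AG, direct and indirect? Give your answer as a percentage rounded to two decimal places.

Mei Lindqvist reaches Cinder along 3 paths.
Via Fennick: 85% × 95% = 80.75%.
Via Crestway → Fennick: 43% × 15% × 95% = 6.1275%.
Direct stake: 5% = 5%.
Total: 80.75% + 6.1275% + 5% = 91.8775%.
Rounded: 91.88%.

91.88%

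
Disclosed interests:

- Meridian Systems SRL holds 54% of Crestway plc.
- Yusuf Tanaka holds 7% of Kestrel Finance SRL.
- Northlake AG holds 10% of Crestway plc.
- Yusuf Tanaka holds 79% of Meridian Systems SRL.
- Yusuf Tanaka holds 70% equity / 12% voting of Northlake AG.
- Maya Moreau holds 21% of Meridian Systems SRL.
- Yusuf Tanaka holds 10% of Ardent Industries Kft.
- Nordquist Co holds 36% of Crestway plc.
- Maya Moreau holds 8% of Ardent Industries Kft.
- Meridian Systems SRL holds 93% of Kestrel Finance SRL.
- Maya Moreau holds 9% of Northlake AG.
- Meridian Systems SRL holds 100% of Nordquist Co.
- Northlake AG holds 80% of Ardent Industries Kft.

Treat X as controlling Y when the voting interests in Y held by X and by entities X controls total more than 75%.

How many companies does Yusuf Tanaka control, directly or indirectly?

4

Yusuf holds 79% of Meridian, so Yusuf controls Meridian.
Meridian and Yusuf together hold 93% + 7% = 100% of Kestrel, so Yusuf controls Kestrel.
Meridian holds 100% of Nordquist, so Yusuf controls Nordquist.
Meridian and Nordquist together hold 54% + 36% = 90% of Crestway, so Yusuf controls Crestway.
No other company's threshold is met.
Yusuf controls 4 companies.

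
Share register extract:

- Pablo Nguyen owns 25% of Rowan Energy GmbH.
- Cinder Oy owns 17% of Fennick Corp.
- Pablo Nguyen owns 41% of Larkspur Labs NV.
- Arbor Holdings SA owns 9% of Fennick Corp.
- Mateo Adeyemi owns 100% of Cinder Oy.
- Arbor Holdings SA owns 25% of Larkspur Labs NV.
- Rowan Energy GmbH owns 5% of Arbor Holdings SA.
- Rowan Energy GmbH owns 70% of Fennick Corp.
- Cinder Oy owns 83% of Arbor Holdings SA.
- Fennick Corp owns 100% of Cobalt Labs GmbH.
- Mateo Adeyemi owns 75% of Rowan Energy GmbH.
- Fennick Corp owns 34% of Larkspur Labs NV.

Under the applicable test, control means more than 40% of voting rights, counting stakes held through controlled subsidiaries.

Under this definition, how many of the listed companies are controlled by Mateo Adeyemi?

6

Mateo holds 100% of Cinder, so Mateo controls Cinder.
Mateo holds 75% of Rowan, so Mateo controls Rowan.
Rowan and Cinder together hold 5% + 83% = 88% of Arbor, so Mateo controls Arbor.
Arbor and Rowan and Cinder together hold 9% + 70% + 17% = 96% of Fennick, so Mateo controls Fennick.
Fennick and Arbor together hold 34% + 25% = 59% of Larkspur, so Mateo controls Larkspur.
Fennick holds 100% of Cobalt, so Mateo controls Cobalt.
Mateo controls 6 companies.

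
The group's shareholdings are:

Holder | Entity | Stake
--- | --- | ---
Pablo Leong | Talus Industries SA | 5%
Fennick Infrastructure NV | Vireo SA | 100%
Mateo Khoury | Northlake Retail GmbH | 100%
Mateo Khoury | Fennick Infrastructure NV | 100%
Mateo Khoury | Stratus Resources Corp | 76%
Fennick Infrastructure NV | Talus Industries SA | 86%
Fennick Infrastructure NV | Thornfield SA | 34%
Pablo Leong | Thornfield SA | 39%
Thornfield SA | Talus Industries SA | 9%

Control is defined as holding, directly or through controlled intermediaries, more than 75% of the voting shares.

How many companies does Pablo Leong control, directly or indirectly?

0

Pablo's largest direct stake is 39% in Thornfield, which does not meet the threshold.
Pablo controls 0 companies.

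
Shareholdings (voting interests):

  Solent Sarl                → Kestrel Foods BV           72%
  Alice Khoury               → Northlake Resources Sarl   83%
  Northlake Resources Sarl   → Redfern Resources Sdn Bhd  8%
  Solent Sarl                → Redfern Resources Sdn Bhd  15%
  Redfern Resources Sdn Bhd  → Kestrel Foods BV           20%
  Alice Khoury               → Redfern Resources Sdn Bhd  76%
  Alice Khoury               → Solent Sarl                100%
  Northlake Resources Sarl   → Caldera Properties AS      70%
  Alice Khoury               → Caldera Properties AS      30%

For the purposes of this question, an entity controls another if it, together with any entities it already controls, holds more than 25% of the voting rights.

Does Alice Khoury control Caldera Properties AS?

Yes

Alice holds 83% of Northlake, so Alice controls Northlake.
Northlake and Alice together hold 70% + 30% = 100% of Caldera, so Alice controls Caldera.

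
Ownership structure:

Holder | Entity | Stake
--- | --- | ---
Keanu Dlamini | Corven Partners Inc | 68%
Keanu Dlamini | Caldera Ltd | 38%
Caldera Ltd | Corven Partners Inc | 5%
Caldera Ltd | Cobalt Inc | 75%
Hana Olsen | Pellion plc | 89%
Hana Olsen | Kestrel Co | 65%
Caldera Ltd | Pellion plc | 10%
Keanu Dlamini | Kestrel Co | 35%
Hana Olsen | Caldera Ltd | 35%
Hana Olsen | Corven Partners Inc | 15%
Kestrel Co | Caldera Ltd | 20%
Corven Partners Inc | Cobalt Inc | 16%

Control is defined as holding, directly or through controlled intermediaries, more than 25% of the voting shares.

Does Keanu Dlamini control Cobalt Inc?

Yes

Keanu holds 35% of Kestrel, so Keanu controls Kestrel.
Kestrel and Keanu together hold 20% + 38% = 58% of Caldera, so Keanu controls Caldera.
Keanu and Caldera together hold 68% + 5% = 73% of Corven, so Keanu controls Corven.
Caldera and Corven together hold 75% + 16% = 91% of Cobalt, so Keanu controls Cobalt.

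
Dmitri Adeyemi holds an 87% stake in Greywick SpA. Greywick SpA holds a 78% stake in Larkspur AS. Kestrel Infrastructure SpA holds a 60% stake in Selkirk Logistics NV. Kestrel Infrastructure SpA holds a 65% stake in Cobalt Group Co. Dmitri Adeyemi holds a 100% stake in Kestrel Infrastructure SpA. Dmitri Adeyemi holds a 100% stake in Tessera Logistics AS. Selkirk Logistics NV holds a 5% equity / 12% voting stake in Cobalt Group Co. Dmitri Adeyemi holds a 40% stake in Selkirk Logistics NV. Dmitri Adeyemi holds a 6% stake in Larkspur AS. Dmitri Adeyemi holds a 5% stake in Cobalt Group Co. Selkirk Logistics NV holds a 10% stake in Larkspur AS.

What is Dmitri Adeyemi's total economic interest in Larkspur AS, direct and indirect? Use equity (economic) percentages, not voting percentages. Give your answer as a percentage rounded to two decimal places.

83.86%

Dmitri reaches Larkspur along 4 paths.
Via Greywick: 87% × 78% = 67.86%.
Via Kestrel → Selkirk: 100% × 60% × 10% = 6%.
Via Selkirk: 40% × 10% = 4%.
Direct stake: 6% = 6%.
Total: 67.86% + 6% + 4% + 6% = 83.86%.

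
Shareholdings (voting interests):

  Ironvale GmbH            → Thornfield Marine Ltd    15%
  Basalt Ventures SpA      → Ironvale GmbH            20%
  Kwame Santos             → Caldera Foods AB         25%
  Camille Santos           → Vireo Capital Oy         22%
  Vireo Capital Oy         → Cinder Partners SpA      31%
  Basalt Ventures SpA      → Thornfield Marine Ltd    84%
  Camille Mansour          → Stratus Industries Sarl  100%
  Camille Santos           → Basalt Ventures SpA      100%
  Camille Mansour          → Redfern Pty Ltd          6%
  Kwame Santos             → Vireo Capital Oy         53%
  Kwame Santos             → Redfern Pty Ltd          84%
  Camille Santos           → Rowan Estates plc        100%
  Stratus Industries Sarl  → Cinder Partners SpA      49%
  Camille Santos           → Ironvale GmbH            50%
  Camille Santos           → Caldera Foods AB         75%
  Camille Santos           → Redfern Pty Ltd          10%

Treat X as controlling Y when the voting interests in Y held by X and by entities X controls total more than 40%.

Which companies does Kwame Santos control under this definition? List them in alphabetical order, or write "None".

Redfern Pty Ltd, Vireo Capital Oy

Kwame holds 84% of Redfern, so Kwame controls Redfern.
Kwame holds 53% of Vireo, so Kwame controls Vireo.
No other company's threshold is met.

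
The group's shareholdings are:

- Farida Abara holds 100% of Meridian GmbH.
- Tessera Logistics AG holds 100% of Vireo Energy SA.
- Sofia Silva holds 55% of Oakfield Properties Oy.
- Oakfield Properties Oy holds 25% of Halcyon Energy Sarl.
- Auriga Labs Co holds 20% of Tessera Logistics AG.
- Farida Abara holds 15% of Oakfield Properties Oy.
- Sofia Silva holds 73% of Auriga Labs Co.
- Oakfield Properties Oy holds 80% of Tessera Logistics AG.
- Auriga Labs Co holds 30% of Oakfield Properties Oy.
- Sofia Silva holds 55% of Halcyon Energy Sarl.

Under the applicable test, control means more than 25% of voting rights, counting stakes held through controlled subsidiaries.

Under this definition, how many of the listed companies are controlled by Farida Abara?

Farida holds 100% of Meridian, so Farida controls Meridian.
No other company's threshold is met.
Farida controls 1 company.

1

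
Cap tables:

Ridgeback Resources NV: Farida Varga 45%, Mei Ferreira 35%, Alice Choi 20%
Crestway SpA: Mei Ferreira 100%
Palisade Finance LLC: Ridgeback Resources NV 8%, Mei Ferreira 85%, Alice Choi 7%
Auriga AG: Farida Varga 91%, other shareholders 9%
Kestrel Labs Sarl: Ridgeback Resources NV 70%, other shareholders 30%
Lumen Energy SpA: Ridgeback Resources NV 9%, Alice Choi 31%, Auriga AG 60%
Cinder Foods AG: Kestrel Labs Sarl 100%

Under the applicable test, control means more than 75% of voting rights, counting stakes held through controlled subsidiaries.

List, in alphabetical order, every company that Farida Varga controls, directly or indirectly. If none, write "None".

Auriga AG

Farida holds 91% of Auriga, so Farida controls Auriga.
No other company's threshold is met.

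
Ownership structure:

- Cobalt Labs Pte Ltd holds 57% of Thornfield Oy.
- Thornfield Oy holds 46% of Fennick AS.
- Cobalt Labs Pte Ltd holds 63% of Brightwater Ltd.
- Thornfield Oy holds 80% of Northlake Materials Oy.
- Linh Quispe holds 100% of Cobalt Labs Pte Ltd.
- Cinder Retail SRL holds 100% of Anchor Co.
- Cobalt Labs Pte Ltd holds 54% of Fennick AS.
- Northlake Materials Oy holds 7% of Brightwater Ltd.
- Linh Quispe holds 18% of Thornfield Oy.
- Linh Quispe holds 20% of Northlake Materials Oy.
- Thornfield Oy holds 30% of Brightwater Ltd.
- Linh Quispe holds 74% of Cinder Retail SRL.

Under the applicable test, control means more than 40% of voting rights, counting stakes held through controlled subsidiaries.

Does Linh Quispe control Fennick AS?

Yes

Linh holds 100% of Cobalt, so Linh controls Cobalt.
Cobalt and Linh together hold 57% + 18% = 75% of Thornfield, so Linh controls Thornfield.
Cobalt and Thornfield together hold 54% + 46% = 100% of Fennick, so Linh controls Fennick.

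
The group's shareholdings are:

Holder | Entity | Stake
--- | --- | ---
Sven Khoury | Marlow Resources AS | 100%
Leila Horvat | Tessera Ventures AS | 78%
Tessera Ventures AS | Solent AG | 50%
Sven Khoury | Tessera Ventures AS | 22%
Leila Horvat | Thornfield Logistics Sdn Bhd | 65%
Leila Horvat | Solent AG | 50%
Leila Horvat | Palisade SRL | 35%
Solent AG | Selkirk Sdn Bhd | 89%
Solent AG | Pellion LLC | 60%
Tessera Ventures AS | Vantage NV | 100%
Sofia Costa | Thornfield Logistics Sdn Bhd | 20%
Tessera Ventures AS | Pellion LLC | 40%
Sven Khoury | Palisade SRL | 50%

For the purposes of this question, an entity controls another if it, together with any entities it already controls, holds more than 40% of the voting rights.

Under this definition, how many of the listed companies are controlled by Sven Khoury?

Sven holds 50% of Palisade, so Sven controls Palisade.
Sven holds 100% of Marlow, so Sven controls Marlow.
No other company's threshold is met.
Sven controls 2 companies.

2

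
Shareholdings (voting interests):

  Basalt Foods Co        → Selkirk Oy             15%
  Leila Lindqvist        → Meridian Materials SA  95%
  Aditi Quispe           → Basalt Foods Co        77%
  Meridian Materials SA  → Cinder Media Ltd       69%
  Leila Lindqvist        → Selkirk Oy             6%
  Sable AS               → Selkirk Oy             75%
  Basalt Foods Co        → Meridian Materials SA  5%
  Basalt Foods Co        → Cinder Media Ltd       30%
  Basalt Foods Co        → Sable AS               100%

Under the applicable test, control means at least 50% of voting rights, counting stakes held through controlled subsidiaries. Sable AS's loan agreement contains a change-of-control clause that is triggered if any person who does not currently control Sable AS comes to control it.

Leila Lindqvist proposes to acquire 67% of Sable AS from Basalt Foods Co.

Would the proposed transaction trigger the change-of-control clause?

The purchase adds only to Leila's holdings (Basalt's stake shrinks), so Leila is the only person who could newly come to control Sable.
Leila holds 95% of Meridian, so Leila controls Meridian.
Meridian holds 69% of Cinder, so Leila controls Cinder.
Neither Leila nor any entity Leila controls holds any voting interest in Sable.
So before the transaction, Leila does not control Sable.
After the purchase, Leila holds 67% of Sable directly, and Basalt's stake falls to 33%.
Leila holds 67% of Sable, so Leila controls Sable.
Leila did not control Sable before and does after, so the clause is triggered.

Yes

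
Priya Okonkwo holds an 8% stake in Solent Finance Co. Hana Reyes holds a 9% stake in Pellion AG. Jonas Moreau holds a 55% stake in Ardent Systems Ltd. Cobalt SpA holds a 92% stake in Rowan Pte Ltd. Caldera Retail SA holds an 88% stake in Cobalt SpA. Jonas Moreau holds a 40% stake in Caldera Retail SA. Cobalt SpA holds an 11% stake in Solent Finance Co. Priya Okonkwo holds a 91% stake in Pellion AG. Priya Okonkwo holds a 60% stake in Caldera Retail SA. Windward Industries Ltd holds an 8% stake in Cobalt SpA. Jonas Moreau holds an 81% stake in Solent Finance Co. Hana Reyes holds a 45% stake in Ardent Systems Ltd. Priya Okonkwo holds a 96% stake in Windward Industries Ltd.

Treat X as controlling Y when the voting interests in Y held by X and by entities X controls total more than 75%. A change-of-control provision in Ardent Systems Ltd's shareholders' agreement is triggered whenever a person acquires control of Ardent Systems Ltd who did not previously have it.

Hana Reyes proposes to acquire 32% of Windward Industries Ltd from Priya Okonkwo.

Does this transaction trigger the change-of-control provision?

The purchase adds only to Hana's holdings (Priya's stake shrinks), so Hana is the only person who could newly come to control Ardent.
Hana's largest direct stake is 45% in Ardent, which does not meet the threshold, so Hana controls no company.
In Ardent, Hana's side holds only 45%, not > 75%.
So before the transaction, Hana does not control Ardent.
After the purchase, Hana holds 32% of Windward directly, and Priya's stake falls to 64%.
Hana's side now holds 32% of Windward, not > 75%, so Hana still does not control Windward.
After the transaction, Hana's side holds 45% of Ardent, not > 75%, so Hana still does not control Ardent.
No new person acquires control, so the clause is not triggered.

No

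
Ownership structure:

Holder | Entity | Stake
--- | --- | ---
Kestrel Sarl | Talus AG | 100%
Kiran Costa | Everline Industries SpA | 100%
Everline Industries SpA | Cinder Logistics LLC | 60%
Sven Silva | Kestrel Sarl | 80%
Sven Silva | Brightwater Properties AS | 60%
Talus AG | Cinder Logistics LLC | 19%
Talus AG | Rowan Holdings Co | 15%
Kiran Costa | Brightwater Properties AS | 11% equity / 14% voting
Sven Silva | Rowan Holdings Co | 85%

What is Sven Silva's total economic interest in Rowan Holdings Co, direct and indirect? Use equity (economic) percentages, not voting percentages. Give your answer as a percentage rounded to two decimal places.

Sven reaches Rowan along 2 paths.
Direct stake: 85% = 85%.
Via Kestrel → Talus: 80% × 100% × 15% = 12%.
Total: 85% + 12% = 97%.
Rounded: 97.00%.

97.00%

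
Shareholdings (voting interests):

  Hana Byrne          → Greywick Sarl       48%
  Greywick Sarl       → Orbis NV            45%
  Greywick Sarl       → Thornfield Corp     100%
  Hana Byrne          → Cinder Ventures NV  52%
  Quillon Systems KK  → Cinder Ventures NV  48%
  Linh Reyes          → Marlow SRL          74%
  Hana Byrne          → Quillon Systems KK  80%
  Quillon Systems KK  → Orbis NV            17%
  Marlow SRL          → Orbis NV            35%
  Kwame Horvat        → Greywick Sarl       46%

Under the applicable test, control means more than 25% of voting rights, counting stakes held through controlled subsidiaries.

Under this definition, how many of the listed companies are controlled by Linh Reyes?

Linh holds 74% of Marlow, so Linh controls Marlow.
Marlow holds 35% of Orbis, so Linh controls Orbis.
No other company's threshold is met.
Linh controls 2 companies.

2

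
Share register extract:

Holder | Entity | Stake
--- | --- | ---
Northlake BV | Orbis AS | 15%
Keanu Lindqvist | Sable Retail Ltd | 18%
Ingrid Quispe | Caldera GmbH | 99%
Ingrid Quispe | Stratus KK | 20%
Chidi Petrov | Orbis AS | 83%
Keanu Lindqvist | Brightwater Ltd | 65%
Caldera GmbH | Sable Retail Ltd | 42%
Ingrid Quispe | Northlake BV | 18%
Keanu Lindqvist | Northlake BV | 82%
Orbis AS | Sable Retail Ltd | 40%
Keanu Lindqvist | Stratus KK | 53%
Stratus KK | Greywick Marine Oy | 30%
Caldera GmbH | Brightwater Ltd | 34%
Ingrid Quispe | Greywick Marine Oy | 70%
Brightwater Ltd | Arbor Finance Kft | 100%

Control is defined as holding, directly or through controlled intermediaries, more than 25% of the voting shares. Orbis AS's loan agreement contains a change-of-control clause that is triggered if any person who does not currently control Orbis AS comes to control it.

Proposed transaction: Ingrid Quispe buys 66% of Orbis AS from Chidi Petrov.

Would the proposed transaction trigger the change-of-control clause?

Yes

The purchase adds only to Ingrid's holdings (Chidi's stake shrinks), so Ingrid is the only person who could newly come to control Orbis.
Ingrid holds 99% of Caldera, so Ingrid controls Caldera.
Ingrid holds 70% of Greywick, so Ingrid controls Greywick.
Caldera holds 34% of Brightwater, so Ingrid controls Brightwater.
Caldera holds 42% of Sable, so Ingrid controls Sable.
Brightwater holds 100% of Arbor, so Ingrid controls Arbor.
Neither Ingrid nor any entity Ingrid controls holds any voting interest in Orbis.
So before the transaction, Ingrid does not control Orbis.
After the purchase, Ingrid holds 66% of Orbis directly, and Chidi's stake falls to 17%.
Ingrid holds 66% of Orbis, so Ingrid controls Orbis.
Ingrid did not control Orbis before and does after, so the clause is triggered.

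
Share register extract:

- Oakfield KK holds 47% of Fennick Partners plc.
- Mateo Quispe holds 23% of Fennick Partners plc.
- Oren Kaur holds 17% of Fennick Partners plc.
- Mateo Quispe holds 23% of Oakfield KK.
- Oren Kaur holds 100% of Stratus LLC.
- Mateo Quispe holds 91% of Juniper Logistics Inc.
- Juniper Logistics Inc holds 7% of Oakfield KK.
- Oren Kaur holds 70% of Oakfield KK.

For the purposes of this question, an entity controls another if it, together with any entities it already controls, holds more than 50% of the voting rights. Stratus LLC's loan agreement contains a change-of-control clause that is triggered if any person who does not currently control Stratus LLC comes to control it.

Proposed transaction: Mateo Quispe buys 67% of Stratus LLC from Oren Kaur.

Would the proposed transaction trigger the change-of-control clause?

The purchase adds only to Mateo's holdings (Oren's stake shrinks), so Mateo is the only person who could newly come to control Stratus.
Mateo holds 91% of Juniper, so Mateo controls Juniper.
Neither Mateo nor any entity Mateo controls holds any voting interest in Stratus.
So before the transaction, Mateo does not control Stratus.
After the purchase, Mateo holds 67% of Stratus directly, and Oren's stake falls to 33%.
Mateo holds 67% of Stratus, so Mateo controls Stratus.
Mateo did not control Stratus before and does after, so the clause is triggered.

Yes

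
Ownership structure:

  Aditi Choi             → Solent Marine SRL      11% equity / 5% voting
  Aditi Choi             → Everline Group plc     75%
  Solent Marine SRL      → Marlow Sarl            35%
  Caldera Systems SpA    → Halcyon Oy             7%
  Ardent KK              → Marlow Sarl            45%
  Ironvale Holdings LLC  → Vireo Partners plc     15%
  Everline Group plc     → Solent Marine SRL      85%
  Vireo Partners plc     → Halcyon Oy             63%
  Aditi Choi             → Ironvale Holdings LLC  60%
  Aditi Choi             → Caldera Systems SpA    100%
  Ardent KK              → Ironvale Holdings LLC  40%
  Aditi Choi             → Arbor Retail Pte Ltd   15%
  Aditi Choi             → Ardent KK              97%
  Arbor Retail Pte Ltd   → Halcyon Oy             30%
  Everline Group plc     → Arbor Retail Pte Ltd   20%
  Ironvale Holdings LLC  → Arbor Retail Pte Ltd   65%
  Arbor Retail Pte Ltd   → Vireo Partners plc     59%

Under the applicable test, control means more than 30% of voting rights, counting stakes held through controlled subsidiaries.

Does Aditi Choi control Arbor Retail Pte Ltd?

Aditi holds 97% of Ardent, so Aditi controls Ardent.
Ardent and Aditi together hold 40% + 60% = 100% of Ironvale, so Aditi controls Ironvale.
Aditi holds 75% of Everline, so Aditi controls Everline.
Everline and Aditi and Ironvale together hold 20% + 15% + 65% = 100% of Arbor, so Aditi controls Arbor.

Yes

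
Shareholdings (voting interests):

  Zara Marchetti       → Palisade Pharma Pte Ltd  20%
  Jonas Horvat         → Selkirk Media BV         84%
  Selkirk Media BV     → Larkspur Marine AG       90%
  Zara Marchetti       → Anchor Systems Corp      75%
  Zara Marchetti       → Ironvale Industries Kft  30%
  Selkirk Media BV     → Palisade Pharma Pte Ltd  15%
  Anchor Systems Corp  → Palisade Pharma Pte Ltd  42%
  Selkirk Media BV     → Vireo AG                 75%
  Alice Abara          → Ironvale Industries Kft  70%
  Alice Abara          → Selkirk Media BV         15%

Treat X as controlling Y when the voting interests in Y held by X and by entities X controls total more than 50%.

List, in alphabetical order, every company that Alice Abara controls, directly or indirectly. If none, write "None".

Ironvale Industries Kft

Alice holds 70% of Ironvale, so Alice controls Ironvale.
No other company's threshold is met.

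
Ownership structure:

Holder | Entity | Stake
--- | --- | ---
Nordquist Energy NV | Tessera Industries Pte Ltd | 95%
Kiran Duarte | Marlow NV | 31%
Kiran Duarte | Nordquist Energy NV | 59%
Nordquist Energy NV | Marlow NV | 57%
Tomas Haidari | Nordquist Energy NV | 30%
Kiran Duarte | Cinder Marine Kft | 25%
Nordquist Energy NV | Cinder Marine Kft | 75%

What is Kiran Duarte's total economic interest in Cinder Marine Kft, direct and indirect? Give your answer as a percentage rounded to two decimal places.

69.25%

Kiran reaches Cinder along 2 paths.
Direct stake: 25% = 25%.
Via Nordquist: 59% × 75% = 44.25%.
Total: 25% + 44.25% = 69.25%.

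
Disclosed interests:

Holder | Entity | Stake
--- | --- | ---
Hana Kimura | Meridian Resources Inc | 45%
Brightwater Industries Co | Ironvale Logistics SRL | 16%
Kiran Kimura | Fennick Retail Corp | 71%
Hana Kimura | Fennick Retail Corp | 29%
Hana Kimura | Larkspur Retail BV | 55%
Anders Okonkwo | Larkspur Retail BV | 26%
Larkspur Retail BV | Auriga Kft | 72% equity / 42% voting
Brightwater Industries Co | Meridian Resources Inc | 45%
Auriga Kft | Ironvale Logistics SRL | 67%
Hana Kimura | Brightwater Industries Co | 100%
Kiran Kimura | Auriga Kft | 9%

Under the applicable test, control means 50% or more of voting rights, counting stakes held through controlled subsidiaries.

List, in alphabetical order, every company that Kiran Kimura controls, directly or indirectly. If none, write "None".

Fennick Retail Corp

Kiran holds 71% of Fennick, so Kiran controls Fennick.
No other company's threshold is met.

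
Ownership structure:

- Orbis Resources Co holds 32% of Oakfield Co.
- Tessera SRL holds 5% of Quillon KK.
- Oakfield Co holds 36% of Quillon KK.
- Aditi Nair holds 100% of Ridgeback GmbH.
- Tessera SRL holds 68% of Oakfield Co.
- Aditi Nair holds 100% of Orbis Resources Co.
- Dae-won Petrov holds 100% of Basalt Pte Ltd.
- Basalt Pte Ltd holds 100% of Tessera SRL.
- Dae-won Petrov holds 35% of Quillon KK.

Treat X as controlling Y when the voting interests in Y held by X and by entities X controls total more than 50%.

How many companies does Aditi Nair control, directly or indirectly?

Aditi holds 100% of Orbis, so Aditi controls Orbis.
Aditi holds 100% of Ridgeback, so Aditi controls Ridgeback.
No other company's threshold is met.
Aditi controls 2 companies.

2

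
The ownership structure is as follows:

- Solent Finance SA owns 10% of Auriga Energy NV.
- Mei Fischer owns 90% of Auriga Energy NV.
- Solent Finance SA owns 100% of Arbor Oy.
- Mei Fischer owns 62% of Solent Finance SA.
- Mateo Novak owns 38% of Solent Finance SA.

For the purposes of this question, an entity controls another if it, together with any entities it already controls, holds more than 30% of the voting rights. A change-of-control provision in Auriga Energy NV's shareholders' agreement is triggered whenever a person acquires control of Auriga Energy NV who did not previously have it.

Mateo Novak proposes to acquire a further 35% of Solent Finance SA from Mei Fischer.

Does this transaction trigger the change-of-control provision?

The purchase adds only to Mateo's holdings (Mei's stake shrinks), so Mateo is the only person who could newly come to control Auriga.
Mateo holds 38% of Solent, so Mateo controls Solent.
Solent holds 100% of Arbor, so Mateo controls Arbor.
In Auriga, Mateo's side holds only 10%, not > 30%.
So before the transaction, Mateo does not control Auriga.
After the purchase, Mateo's direct stake in Solent rises to 38% + 35% = 73%, and Mei's stake falls to 27%.
Mateo holds 73% of Solent, so Mateo controls Solent.
After the transaction, Mateo's side holds 10% of Auriga, not > 30%, so Mateo still does not control Auriga.
No new person acquires control, so the clause is not triggered.

No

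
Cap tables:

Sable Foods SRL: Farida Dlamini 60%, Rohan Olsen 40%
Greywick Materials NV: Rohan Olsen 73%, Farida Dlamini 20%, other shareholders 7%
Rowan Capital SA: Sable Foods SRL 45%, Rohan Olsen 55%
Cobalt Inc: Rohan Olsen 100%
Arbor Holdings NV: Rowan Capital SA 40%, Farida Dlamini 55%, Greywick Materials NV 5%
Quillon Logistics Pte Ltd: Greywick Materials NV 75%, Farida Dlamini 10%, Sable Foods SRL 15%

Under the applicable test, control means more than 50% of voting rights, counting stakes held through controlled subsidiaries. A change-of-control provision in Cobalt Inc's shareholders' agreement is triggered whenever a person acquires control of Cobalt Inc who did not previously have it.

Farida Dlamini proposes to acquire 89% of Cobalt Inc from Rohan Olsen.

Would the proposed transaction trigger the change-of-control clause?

Yes

The purchase adds only to Farida's holdings (Rohan's stake shrinks), so Farida is the only person who could newly come to control Cobalt.
Farida holds 60% of Sable, so Farida controls Sable.
Farida holds 55% of Arbor, so Farida controls Arbor.
Neither Farida nor any entity Farida controls holds any voting interest in Cobalt.
So before the transaction, Farida does not control Cobalt.
After the purchase, Farida holds 89% of Cobalt directly, and Rohan's stake falls to 11%.
Farida holds 89% of Cobalt, so Farida controls Cobalt.
Farida did not control Cobalt before and does after, so the clause is triggered.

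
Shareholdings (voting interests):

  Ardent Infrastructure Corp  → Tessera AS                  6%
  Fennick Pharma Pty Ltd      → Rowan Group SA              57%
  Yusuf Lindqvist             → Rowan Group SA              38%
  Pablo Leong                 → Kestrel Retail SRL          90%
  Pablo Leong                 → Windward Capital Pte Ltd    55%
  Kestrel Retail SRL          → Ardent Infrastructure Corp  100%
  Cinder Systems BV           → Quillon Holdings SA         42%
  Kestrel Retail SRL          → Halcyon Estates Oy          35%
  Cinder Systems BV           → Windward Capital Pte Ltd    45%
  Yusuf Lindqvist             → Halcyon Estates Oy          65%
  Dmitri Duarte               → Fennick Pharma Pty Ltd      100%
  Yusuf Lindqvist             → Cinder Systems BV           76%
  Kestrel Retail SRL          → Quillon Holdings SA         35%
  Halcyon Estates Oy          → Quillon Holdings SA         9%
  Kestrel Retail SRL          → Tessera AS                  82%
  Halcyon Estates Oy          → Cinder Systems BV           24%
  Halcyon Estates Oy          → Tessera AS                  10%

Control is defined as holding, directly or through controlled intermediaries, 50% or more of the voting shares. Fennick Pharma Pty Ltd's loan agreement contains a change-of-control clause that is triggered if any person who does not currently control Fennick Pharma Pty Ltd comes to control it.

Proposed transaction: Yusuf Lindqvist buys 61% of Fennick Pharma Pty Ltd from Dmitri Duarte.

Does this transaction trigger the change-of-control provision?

Yes

The purchase adds only to Yusuf's holdings (Dmitri's stake shrinks), so Yusuf is the only person who could newly come to control Fennick.
Yusuf holds 65% of Halcyon, so Yusuf controls Halcyon.
Halcyon and Yusuf together hold 24% + 76% = 100% of Cinder, so Yusuf controls Cinder.
Cinder and Halcyon together hold 42% + 9% = 51% of Quillon, so Yusuf controls Quillon.
Neither Yusuf nor any entity Yusuf controls holds any voting interest in Fennick.
So before the transaction, Yusuf does not control Fennick.
After the purchase, Yusuf holds 61% of Fennick directly, and Dmitri's stake falls to 39%.
Yusuf holds 61% of Fennick, so Yusuf controls Fennick.
Yusuf did not control Fennick before and does after, so the clause is triggered.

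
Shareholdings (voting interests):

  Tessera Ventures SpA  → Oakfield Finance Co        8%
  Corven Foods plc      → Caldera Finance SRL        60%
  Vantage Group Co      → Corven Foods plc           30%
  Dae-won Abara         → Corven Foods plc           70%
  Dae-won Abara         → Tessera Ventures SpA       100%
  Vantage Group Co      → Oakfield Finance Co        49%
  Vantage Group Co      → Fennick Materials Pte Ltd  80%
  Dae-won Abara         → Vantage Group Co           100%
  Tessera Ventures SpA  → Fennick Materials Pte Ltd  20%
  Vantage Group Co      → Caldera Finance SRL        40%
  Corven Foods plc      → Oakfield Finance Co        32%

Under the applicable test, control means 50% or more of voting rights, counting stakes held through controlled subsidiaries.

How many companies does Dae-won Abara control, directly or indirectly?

Dae-won holds 100% of Vantage, so Dae-won controls Vantage.
Dae-won holds 100% of Tessera, so Dae-won controls Tessera.
Dae-won and Vantage together hold 70% + 30% = 100% of Corven, so Dae-won controls Corven.
Vantage and Tessera together hold 80% + 20% = 100% of Fennick, so Dae-won controls Fennick.
Corven and Vantage together hold 60% + 40% = 100% of Caldera, so Dae-won controls Caldera.
Tessera and Vantage and Corven together hold 8% + 49% + 32% = 89% of Oakfield, so Dae-won controls Oakfield.
Dae-won controls 6 companies.

6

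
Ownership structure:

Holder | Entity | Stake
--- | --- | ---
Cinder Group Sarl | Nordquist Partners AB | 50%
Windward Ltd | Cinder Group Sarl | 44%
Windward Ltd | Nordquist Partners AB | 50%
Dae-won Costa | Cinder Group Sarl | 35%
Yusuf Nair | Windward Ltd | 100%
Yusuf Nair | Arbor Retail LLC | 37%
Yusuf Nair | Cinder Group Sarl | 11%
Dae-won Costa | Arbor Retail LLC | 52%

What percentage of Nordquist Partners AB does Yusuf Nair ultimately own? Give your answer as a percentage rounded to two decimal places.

77.50%

Yusuf reaches Nordquist along 3 paths.
Via Windward: 100% × 50% = 50%.
Via Windward → Cinder: 100% × 44% × 50% = 22%.
Via Cinder: 11% × 50% = 5.5%.
Total: 50% + 22% + 5.5% = 77.5%.
Rounded: 77.50%.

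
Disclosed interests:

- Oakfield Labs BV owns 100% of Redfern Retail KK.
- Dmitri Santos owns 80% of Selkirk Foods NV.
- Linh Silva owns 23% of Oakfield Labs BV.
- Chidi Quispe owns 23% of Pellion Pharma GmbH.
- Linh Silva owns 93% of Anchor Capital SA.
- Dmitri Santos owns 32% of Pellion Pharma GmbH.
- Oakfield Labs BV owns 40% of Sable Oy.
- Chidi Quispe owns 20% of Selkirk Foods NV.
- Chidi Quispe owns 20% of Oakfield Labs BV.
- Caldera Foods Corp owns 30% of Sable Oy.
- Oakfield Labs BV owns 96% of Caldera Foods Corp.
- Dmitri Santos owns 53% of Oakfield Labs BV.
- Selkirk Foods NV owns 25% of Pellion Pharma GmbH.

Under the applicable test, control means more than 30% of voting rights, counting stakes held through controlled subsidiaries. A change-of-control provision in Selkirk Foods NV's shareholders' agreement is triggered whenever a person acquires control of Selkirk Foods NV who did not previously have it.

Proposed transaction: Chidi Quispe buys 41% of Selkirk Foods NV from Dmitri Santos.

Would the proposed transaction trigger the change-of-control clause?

Yes

The purchase adds only to Chidi's holdings (Dmitri's stake shrinks), so Chidi is the only person who could newly come to control Selkirk.
Chidi's largest direct stake is 23% in Pellion, which does not meet the threshold, so Chidi controls no company.
In Selkirk, Chidi's side holds only 20%, not > 30%.
So before the transaction, Chidi does not control Selkirk.
After the purchase, Chidi's direct stake in Selkirk rises to 20% + 41% = 61%, and Dmitri's stake falls to 39%.
Chidi holds 61% of Selkirk, so Chidi controls Selkirk.
Chidi did not control Selkirk before and does after, so the clause is triggered.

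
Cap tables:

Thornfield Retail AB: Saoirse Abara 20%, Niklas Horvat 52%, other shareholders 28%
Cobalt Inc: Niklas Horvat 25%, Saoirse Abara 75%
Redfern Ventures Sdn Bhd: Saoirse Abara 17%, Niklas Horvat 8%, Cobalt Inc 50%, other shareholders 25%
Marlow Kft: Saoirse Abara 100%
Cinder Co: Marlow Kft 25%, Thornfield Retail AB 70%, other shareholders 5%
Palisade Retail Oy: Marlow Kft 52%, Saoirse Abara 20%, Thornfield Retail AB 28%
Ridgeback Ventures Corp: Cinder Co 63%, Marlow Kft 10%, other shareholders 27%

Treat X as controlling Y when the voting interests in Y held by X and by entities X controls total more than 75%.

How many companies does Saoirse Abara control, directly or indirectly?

1

Saoirse holds 100% of Marlow, so Saoirse controls Marlow.
No other company's threshold is met.
Saoirse controls 1 company.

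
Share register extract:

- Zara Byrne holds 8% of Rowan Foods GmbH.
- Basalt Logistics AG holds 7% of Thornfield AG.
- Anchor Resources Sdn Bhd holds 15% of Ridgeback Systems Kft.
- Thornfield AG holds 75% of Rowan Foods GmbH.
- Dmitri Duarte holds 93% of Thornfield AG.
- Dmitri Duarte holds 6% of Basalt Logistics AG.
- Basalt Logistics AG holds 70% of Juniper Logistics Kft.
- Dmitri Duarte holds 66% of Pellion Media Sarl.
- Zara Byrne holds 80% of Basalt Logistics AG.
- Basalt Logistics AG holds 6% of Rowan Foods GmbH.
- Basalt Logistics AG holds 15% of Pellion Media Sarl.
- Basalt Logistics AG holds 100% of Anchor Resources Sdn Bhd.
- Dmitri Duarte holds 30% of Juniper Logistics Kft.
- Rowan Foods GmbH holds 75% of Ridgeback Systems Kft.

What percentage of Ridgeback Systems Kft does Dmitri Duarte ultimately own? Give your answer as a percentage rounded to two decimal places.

Dmitri reaches Ridgeback along 4 paths.
Via Basalt → Anchor: 6% × 100% × 15% = 0.9%.
Via Thornfield → Rowan: 93% × 75% × 75% = 52.3125%.
Via Basalt → Thornfield → Rowan: 6% × 7% × 75% × 75% = 0.23625%.
Via Basalt → Rowan: 6% × 6% × 75% = 0.27%.
Total: 0.9% + 52.3125% + 0.23625% + 0.27% = 53.71875%.
Rounded: 53.72%.

53.72%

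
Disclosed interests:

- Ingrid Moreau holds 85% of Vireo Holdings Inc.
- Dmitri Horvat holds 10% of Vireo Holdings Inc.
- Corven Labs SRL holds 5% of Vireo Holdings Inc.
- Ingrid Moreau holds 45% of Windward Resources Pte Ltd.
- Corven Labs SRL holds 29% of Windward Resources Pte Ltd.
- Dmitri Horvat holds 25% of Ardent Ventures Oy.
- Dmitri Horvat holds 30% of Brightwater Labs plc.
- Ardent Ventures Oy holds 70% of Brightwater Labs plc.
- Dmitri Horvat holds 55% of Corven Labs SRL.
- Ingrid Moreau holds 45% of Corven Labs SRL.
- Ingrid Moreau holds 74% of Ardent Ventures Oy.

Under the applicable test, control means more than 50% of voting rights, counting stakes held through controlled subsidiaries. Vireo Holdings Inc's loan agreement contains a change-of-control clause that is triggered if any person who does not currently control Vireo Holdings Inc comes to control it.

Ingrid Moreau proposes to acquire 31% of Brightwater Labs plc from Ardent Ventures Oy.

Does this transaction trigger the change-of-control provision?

The purchase adds only to Ingrid's holdings (Ardent's stake shrinks), so Ingrid is the only person who could newly come to control Vireo.
Ingrid holds 85% of Vireo, so Ingrid controls Vireo.
So Ingrid already controls Vireo before the transaction.
After the purchase, Ingrid holds 31% of Brightwater directly, and Ardent's stake falls to 39%.
Ingrid controlled Vireo already, so this is not a new person acquiring control; every other person's position is unchanged or reduced.
No new person acquires control, so the clause is not triggered.

No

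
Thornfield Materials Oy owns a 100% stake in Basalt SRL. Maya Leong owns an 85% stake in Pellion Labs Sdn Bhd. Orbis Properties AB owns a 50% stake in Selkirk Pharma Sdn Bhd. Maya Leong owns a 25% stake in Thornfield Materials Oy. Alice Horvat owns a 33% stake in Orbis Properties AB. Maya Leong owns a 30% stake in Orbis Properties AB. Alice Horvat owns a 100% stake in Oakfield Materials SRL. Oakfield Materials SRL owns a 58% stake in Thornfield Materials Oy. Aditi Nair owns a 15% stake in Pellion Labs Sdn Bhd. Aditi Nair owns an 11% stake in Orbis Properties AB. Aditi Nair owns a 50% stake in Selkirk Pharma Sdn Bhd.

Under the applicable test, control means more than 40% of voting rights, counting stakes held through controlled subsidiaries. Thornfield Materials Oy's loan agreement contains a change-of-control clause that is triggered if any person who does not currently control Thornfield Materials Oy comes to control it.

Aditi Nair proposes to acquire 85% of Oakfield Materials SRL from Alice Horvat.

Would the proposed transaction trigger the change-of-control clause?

Yes

The purchase adds only to Aditi's holdings (Alice's stake shrinks), so Aditi is the only person who could newly come to control Thornfield.
Aditi holds 50% of Selkirk, so Aditi controls Selkirk.
Neither Aditi nor any entity Aditi controls holds any voting interest in Thornfield.
So before the transaction, Aditi does not control Thornfield.
After the purchase, Aditi holds 85% of Oakfield directly, and Alice's stake falls to 15%.
Aditi holds 85% of Oakfield, so Aditi controls Oakfield.
Oakfield holds 58% of Thornfield, so Aditi controls Thornfield.
Aditi did not control Thornfield before and does after, so the clause is triggered.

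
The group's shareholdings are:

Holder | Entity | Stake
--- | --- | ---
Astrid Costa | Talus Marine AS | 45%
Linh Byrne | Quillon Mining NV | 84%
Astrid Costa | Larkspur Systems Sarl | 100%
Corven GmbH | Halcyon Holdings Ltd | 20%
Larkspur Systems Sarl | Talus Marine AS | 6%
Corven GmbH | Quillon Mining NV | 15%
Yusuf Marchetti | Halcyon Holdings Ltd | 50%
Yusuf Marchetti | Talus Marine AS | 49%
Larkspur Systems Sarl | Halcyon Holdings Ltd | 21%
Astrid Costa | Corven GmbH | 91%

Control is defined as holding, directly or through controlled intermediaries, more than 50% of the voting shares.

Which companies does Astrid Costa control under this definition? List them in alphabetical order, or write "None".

Astrid holds 100% of Larkspur, so Astrid controls Larkspur.
Astrid holds 91% of Corven, so Astrid controls Corven.
Larkspur and Astrid together hold 6% + 45% = 51% of Talus, so Astrid controls Talus.
No other company's threshold is met.

Corven GmbH, Larkspur Systems Sarl, Talus Marine AS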